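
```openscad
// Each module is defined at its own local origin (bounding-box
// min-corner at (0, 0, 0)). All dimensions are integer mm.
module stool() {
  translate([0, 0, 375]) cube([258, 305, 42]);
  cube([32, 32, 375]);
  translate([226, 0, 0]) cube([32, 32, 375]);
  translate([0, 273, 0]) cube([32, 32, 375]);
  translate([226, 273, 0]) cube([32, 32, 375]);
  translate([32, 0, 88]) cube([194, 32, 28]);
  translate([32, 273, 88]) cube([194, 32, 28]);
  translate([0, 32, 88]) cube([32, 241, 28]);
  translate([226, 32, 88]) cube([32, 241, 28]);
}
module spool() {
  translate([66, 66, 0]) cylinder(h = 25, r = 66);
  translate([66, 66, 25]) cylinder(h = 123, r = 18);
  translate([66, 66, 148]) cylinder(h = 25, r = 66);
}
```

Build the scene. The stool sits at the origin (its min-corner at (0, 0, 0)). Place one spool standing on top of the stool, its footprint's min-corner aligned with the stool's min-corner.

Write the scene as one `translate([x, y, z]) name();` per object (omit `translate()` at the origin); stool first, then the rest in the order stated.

stool();
translate([0, 0, 417]) spool();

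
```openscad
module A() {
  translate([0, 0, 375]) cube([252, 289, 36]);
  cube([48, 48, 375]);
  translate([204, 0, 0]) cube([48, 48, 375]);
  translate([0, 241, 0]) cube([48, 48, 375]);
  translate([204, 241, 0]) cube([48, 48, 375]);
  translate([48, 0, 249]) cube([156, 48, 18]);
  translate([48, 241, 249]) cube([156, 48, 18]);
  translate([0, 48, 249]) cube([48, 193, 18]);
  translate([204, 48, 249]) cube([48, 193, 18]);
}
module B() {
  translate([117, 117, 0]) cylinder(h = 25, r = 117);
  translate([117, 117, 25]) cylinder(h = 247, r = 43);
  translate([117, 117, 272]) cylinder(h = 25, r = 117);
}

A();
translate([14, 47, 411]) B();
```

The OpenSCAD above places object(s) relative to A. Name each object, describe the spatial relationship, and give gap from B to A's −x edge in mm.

A is a stool. B is a spool. The spool is on top of the stool. The gap from the spool to the stool's −x edge is 14 mm.

The spool's min-x is at 14; the stool's min-x is 0; gap = 14 mm.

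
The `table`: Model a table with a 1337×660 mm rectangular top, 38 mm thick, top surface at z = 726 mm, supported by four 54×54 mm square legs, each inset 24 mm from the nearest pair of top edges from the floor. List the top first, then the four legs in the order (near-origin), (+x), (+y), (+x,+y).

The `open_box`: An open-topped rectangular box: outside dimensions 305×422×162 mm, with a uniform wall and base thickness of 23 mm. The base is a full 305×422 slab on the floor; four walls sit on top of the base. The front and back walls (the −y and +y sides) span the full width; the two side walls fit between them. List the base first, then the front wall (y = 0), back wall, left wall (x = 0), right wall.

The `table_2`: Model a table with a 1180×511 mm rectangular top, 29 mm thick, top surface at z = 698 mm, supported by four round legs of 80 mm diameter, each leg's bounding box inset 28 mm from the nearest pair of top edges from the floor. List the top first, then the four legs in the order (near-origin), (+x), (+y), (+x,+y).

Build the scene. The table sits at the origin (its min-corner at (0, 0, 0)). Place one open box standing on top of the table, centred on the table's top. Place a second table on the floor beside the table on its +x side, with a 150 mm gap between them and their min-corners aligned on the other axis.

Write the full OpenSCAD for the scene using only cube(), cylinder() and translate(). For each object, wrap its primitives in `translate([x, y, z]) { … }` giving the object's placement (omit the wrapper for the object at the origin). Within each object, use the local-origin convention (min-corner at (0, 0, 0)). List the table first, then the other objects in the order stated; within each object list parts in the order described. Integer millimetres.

translate([0, 0, 688]) cube([1337, 660, 38]);
translate([24, 24, 0]) cube([54, 54, 688]);
translate([1259, 24, 0]) cube([54, 54, 688]);
translate([24, 582, 0]) cube([54, 54, 688]);
translate([1259, 582, 0]) cube([54, 54, 688]);
translate([516, 119, 726]) {
  cube([305, 422, 23]);
  translate([0, 0, 23]) cube([305, 23, 139]);
  translate([0, 399, 23]) cube([305, 23, 139]);
  translate([0, 23, 23]) cube([23, 376, 139]);
  translate([282, 23, 23]) cube([23, 376, 139]);
}
translate([1487, 0, 0]) {
  translate([0, 0, 669]) cube([1180, 511, 29]);
  translate([68, 68, 0]) cylinder(h = 669, r = 40);
  translate([1112, 68, 0]) cylinder(h = 669, r = 40);
  translate([68, 443, 0]) cylinder(h = 669, r = 40);
  translate([1112, 443, 0]) cylinder(h = 669, r = 40);
}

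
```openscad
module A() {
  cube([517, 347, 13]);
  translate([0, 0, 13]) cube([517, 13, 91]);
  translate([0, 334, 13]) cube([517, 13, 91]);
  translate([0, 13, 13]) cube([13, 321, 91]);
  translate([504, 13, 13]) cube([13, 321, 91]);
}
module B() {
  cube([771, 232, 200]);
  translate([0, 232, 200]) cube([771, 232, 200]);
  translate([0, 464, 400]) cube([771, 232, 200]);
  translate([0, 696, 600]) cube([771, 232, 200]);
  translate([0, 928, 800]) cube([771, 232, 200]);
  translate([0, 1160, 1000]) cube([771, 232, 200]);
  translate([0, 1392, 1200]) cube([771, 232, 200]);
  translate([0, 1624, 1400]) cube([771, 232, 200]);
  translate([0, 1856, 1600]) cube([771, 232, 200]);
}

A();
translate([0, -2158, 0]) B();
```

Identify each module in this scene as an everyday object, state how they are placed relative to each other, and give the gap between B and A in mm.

A is an open box. B is a staircase. The staircase is on the floor beside the open box on its −y side. The gap between the staircase and the open box is 70 mm.

The staircase's nearest face is 70 mm from the open box's −y face.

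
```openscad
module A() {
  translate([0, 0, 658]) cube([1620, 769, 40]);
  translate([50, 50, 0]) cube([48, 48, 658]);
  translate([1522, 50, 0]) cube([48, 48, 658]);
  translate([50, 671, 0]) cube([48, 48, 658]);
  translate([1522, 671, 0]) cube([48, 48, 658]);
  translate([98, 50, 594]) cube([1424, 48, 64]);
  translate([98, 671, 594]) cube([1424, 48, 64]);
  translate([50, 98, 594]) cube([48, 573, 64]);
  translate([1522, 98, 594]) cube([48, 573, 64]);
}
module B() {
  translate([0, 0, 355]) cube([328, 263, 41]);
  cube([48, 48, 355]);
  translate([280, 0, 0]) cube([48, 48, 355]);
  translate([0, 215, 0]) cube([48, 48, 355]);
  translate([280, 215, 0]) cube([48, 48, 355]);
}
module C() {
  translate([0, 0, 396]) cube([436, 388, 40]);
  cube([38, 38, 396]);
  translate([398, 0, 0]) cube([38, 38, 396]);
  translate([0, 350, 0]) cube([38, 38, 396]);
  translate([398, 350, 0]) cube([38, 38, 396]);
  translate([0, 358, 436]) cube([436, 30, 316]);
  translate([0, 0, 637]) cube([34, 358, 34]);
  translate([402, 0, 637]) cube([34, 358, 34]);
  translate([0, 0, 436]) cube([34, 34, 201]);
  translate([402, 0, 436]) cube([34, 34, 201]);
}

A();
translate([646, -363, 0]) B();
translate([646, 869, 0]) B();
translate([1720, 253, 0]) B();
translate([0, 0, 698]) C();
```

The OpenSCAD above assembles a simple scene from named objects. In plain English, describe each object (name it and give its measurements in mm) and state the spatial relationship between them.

A is a rectangular dining table. The top is 1620×769×40 mm with its upper surface at z = 698 mm. It stands on four 48×48 mm square legs, each inset 50 mm from the nearest pair of top edges, running from the floor to the underside of the top. Four apron rails, 48 mm thick and 64 mm tall, run between adjacent legs with their top edges flush with the underside of the top and their outer faces flush with the legs' outer faces.

B is a simple wooden stool: a rectangular seat 328 mm (x) by 263 mm (y), 41 mm thick, top face at z = 396 mm, on four square legs, each 48×48 mm in cross-section. The legs rest on z = 0, each flush with a corner of the seat.

C is a chair: 436×388 mm seat, 40 mm thick, top at z = 436 mm, on four 38 mm square corner legs flush with the seat edges. A 30 mm thick backrest slab spans the full seat width, extending 316 mm above the seat top, its back face flush with the seat's +y edge. Two armrests of 34×34 mm section run along each side from the seat's front edge to the front of the backrest, top faces 235 mm above the seat top and outer faces flush with the seat's x-edges; a 34×34 mm post under the front of each armrest stands on the seat at the front corner.

Three stools sit around the table at the −y, +y, +x sides. The chair is on top of the table.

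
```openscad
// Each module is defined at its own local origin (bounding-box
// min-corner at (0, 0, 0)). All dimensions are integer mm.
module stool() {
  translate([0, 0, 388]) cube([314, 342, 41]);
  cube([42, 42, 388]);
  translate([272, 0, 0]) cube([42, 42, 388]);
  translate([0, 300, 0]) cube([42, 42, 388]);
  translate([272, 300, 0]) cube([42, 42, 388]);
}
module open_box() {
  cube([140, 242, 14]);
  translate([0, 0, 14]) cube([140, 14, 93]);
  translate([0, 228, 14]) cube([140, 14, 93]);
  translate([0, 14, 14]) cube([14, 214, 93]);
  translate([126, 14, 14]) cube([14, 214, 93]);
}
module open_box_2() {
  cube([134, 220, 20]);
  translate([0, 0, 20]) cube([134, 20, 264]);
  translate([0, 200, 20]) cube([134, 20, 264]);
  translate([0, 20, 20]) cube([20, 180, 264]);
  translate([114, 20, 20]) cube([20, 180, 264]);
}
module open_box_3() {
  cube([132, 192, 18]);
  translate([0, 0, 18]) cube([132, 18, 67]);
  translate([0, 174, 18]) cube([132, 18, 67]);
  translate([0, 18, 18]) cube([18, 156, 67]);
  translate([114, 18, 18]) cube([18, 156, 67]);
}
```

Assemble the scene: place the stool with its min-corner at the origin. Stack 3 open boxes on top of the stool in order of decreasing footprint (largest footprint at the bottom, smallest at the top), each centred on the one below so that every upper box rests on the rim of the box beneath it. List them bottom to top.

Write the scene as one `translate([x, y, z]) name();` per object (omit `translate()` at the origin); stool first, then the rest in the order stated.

stool();
translate([87, 50, 429]) open_box();
translate([90, 61, 536]) open_box_2();
translate([91, 75, 820]) open_box_3();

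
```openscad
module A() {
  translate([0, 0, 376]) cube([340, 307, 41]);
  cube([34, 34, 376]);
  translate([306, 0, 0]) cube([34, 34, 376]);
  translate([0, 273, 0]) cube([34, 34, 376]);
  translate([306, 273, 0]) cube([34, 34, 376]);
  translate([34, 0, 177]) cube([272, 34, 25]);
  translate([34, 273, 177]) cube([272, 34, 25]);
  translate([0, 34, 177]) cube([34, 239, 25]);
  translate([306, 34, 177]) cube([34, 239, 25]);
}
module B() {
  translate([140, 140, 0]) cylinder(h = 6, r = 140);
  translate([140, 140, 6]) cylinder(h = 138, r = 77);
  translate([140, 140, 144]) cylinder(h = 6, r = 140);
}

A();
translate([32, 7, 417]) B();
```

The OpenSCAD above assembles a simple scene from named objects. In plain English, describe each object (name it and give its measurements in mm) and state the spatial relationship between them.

A is a simple wooden stool: a rectangular seat 340 mm (x) by 307 mm (y), 41 mm thick, top face at z = 417 mm, on four square legs, each 34×34 mm in cross-section. The legs rest on z = 0, each flush with a corner of the seat. Four stretchers, 34 mm wide and 25 mm tall, connect adjacent legs with their undersides at z = 177 mm, each running between the inner faces of the legs it joins and aligned with the legs' outer faces on the other axis.

B is a spool: two coaxial disc flanges of radius 140 mm and thickness 6 mm, joined by a core cylinder of radius 77 mm and height 138 mm. The lower flange rests on z = 0 and the three cylinders share a vertical axis.

The spool is on top of the stool.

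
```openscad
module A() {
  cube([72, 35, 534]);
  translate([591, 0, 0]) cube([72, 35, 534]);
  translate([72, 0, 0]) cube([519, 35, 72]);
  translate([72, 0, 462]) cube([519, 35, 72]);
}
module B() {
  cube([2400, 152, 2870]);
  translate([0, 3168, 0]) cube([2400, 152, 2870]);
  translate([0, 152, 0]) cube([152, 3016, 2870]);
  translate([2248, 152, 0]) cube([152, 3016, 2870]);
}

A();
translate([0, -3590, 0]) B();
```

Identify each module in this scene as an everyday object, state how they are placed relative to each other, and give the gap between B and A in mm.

A is a picture frame. B is a house frame. The house frame is on the floor beside the picture frame on its −y side. The gap between the house frame and the picture frame is 270 mm.

The house frame's nearest face is 270 mm from the picture frame's −y face.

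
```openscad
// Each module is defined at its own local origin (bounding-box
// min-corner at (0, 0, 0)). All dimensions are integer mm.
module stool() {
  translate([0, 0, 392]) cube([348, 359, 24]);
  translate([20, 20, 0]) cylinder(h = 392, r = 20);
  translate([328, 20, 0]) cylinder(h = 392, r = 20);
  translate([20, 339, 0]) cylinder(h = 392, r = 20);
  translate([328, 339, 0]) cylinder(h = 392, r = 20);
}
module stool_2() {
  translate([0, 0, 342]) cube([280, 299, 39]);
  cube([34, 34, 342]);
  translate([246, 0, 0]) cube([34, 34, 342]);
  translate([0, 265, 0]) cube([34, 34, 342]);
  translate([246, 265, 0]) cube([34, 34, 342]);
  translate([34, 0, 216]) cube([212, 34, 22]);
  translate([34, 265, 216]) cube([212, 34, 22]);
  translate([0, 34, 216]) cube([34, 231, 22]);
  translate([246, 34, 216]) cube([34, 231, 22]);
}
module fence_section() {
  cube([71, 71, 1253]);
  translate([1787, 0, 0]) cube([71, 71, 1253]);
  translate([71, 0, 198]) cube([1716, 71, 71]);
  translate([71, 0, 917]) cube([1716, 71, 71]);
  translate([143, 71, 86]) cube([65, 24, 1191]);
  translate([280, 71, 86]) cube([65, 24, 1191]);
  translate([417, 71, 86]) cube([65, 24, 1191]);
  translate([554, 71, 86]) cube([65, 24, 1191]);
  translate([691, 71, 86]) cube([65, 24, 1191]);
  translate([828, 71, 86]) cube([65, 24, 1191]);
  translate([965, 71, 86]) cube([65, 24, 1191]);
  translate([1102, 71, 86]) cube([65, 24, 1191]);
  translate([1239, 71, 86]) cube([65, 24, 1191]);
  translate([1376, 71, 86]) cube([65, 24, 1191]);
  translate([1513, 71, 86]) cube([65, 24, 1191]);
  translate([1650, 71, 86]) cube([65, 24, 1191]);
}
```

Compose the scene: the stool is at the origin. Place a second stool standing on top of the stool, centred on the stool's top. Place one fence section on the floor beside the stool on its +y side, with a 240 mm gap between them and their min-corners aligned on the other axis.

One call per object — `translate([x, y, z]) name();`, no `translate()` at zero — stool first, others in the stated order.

stool();
translate([34, 30, 416]) stool_2();
translate([0, 599, 0]) fence_section();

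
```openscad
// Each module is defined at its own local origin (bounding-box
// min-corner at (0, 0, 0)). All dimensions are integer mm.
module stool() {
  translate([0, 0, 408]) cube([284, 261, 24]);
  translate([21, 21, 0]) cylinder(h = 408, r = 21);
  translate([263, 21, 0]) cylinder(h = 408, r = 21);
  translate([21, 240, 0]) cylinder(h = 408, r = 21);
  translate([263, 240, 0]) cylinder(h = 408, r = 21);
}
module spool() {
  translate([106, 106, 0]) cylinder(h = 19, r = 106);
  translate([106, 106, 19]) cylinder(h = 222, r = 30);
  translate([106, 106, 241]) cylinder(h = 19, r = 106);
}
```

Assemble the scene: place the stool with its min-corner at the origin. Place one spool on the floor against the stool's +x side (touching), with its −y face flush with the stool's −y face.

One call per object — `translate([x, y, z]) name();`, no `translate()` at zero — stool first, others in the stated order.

stool();
translate([284, 0, 0]) spool();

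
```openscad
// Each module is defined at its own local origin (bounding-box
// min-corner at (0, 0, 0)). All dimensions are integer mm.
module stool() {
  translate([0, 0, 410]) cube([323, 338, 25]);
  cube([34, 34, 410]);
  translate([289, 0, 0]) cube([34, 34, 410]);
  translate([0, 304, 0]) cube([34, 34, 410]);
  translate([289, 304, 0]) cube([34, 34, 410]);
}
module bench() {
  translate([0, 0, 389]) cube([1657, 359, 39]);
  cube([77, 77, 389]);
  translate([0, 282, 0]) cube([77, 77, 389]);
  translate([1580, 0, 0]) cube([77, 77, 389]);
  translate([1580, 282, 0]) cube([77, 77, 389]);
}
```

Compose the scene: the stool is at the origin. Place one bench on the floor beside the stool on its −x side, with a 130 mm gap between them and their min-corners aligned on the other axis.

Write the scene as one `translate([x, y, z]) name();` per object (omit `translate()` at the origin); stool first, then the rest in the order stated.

stool();
translate([-1787, 0, 0]) bench();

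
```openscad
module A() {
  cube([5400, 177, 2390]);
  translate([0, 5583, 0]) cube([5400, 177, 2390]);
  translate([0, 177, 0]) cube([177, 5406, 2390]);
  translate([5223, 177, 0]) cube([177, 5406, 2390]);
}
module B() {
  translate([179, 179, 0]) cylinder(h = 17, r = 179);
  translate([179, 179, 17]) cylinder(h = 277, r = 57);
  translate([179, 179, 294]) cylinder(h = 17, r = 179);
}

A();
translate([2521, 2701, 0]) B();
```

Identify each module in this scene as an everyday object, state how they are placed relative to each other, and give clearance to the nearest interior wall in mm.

Clearances: x = 2344, y = 2524; minimum 2344 mm.

A is a house frame. B is a spool. The spool sits inside the house frame, centred. The clearance to the nearest interior wall is 2344 mm.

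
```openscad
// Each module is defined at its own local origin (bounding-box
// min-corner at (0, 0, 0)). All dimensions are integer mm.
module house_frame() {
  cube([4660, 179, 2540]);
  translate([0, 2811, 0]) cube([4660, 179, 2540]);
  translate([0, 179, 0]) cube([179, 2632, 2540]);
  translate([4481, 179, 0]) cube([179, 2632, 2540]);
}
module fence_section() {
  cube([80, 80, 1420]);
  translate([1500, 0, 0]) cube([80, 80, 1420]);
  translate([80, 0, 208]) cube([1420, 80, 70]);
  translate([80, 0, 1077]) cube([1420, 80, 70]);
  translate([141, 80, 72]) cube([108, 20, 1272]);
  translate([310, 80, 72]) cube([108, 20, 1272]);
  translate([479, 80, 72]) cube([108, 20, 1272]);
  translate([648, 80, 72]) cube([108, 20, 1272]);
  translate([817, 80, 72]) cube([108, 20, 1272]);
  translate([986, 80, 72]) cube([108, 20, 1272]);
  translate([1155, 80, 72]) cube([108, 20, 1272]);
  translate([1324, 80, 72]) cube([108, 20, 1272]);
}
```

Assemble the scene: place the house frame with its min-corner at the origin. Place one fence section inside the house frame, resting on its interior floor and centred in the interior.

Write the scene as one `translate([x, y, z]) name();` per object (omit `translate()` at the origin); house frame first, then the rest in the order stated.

house_frame();
translate([1540, 1445, 0]) fence_section();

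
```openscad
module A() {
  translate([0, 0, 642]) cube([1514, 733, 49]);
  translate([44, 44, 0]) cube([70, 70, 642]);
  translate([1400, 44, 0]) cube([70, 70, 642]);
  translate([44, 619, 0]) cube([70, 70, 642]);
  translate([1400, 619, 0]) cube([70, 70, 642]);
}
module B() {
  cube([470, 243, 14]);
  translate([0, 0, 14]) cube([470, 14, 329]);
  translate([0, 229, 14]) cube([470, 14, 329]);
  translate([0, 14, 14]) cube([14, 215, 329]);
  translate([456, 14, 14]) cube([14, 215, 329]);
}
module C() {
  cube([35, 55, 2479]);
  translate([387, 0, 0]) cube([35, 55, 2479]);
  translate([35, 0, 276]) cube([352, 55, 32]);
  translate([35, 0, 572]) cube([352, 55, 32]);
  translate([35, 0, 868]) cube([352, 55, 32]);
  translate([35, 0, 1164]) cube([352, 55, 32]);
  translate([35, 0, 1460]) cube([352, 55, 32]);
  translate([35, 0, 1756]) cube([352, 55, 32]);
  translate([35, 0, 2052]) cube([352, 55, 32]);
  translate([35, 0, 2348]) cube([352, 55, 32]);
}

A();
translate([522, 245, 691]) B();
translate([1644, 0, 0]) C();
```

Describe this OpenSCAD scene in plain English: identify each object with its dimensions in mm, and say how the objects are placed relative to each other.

A is a table with a 1514×733 mm rectangular top, 49 mm thick, top surface at z = 691 mm, supported by four 70×70 mm square legs, each inset 44 mm from the nearest pair of top edges, running from the floor.

B is an open storage box with external size 470×243×343 mm and wall thickness 14 mm (the base is also 14 mm thick). The base covers the whole footprint; the four walls stand on the base, with the y-facing walls full-width and the x-facing walls fitting between their inner faces.

C is a wooden ladder with two side rails of 35×55 mm section and 2479 mm height, set 422 mm apart overall. Between them run 8 rectangular rungs (55 mm deep, 32 mm thick), front faces flush with the rails' −y face. The bottom of the first rung is 276 mm above the floor and each subsequent rung is 296 mm higher than the one below.

The open box is on top of the table, centred. The ladder is on the floor beside the table on its +x side.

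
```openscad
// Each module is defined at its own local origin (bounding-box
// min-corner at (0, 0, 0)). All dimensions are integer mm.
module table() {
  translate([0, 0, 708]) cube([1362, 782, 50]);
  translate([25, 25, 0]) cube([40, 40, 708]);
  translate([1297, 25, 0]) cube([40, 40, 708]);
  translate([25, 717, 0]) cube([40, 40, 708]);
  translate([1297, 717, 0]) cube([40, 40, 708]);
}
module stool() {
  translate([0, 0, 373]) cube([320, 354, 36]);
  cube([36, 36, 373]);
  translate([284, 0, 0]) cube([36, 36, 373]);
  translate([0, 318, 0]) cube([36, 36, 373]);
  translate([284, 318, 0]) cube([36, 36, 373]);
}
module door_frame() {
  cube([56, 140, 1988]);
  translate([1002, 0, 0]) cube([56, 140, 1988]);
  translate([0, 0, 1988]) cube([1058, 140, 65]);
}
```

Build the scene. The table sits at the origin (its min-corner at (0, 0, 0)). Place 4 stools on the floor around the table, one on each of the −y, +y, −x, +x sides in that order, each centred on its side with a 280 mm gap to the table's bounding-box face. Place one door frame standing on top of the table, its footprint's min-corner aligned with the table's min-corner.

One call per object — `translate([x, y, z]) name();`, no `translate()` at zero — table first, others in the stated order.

table();
translate([521, -634, 0]) stool();
translate([521, 1062, 0]) stool();
translate([-600, 214, 0]) stool();
translate([1642, 214, 0]) stool();
translate([0, 0, 758]) door_frame();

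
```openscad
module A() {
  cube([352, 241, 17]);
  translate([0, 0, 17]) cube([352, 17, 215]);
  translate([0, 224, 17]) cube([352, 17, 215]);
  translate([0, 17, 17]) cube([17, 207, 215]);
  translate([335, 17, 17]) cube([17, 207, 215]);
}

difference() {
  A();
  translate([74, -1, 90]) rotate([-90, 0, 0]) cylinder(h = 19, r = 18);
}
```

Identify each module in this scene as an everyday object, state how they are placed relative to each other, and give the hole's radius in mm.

A is an open box. The open box has a circular hole through its front wall. The hole's radius is 18 mm.

The subtracted cylinder has r = 18 mm.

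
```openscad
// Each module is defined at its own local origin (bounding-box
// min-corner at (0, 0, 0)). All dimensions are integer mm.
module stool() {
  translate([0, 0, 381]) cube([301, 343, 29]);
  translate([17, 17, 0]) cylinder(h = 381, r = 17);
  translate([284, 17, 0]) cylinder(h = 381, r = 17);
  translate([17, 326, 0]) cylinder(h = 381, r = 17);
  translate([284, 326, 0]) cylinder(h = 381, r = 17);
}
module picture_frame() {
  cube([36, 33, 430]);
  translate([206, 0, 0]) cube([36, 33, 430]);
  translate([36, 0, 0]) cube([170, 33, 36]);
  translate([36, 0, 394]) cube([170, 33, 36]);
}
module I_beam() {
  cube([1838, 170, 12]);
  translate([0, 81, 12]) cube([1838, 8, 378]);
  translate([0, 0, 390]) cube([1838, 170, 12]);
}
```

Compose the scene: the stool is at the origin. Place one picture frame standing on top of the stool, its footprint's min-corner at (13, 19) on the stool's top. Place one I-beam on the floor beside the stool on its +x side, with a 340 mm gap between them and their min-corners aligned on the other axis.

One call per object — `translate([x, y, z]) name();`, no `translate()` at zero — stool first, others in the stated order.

stool();
translate([13, 19, 410]) picture_frame();
translate([641, 0, 0]) I_beam();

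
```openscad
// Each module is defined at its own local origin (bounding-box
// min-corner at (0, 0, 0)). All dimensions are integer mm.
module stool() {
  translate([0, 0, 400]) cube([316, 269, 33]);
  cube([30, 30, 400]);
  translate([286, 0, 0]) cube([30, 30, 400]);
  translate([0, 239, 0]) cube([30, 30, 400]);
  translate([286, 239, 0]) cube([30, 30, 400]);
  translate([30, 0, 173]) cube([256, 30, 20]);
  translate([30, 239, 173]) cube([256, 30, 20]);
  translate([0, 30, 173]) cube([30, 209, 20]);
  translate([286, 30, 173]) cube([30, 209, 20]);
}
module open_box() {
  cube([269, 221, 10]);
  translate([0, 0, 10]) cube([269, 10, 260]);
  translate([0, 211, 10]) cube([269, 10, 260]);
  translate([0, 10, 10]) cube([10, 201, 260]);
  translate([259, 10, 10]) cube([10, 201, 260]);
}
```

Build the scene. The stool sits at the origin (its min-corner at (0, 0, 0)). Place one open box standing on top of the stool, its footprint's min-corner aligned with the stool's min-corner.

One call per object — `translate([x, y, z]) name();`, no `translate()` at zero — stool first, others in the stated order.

stool();
translate([0, 0, 433]) open_box();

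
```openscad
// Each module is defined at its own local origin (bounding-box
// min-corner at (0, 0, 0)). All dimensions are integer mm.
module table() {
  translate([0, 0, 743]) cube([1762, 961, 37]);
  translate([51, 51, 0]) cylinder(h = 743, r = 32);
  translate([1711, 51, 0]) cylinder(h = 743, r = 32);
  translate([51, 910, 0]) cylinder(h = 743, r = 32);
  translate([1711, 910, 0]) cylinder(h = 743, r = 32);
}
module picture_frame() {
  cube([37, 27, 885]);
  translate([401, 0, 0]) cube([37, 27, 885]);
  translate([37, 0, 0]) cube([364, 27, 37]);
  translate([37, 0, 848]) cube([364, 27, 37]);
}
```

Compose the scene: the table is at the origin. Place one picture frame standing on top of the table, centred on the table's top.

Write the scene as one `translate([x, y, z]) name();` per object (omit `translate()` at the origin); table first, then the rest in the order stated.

table();
translate([662, 467, 780]) picture_frame();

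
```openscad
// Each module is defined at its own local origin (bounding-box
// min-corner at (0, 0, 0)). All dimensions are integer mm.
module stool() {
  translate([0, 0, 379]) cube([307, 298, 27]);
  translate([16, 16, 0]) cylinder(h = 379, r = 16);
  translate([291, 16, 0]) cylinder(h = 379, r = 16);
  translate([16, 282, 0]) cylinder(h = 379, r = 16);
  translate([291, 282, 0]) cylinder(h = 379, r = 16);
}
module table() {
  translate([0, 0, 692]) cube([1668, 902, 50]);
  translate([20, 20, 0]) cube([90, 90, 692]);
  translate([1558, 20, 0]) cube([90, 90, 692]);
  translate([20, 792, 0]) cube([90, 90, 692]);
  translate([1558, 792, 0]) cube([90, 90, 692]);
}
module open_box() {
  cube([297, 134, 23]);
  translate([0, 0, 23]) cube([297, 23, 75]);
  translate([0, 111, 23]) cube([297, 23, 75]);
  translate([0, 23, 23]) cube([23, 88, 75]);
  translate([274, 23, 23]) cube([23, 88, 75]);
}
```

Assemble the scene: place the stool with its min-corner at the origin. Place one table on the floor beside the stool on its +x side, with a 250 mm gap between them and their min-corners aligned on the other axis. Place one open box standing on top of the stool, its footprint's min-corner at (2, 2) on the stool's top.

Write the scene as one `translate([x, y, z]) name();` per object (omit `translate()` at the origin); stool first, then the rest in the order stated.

stool();
translate([557, 0, 0]) table();
translate([2, 2, 406]) open_box();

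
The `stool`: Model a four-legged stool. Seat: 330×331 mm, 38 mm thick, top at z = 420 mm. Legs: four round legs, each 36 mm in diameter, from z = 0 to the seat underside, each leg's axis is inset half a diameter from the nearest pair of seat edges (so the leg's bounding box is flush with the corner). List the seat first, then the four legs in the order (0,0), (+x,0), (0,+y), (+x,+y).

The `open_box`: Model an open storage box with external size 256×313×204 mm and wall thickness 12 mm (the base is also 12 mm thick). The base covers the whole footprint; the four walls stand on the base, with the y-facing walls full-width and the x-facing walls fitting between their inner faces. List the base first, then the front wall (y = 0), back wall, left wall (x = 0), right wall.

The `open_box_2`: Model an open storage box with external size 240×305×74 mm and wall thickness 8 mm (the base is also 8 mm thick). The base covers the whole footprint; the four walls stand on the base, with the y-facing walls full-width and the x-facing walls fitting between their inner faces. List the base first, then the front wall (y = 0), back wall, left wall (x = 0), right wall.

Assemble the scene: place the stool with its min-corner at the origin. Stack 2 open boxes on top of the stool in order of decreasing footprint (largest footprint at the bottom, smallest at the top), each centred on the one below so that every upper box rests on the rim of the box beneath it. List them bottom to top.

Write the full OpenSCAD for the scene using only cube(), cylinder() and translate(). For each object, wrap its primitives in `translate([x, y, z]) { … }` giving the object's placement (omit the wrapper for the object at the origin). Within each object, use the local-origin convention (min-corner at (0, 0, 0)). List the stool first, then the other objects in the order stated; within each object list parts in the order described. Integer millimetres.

translate([0, 0, 382]) cube([330, 331, 38]);
translate([18, 18, 0]) cylinder(h = 382, r = 18);
translate([312, 18, 0]) cylinder(h = 382, r = 18);
translate([18, 313, 0]) cylinder(h = 382, r = 18);
translate([312, 313, 0]) cylinder(h = 382, r = 18);
translate([37, 9, 420]) {
  cube([256, 313, 12]);
  translate([0, 0, 12]) cube([256, 12, 192]);
  translate([0, 301, 12]) cube([256, 12, 192]);
  translate([0, 12, 12]) cube([12, 289, 192]);
  translate([244, 12, 12]) cube([12, 289, 192]);
}
translate([45, 13, 624]) {
  cube([240, 305, 8]);
  translate([0, 0, 8]) cube([240, 8, 66]);
  translate([0, 297, 8]) cube([240, 8, 66]);
  translate([0, 8, 8]) cube([8, 289, 66]);
  translate([232, 8, 8]) cube([8, 289, 66]);
}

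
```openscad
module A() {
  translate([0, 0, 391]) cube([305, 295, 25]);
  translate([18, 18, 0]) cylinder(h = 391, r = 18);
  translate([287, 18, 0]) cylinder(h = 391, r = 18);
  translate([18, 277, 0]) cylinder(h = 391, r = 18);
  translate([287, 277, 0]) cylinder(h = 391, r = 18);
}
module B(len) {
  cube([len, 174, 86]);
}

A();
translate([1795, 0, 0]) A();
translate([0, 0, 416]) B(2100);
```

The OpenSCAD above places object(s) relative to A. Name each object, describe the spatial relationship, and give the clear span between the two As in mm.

Second stool starts at x = 1795; first ends at x = 305; clear span = 1795 − 305 = 1490 mm.

A is a stool. B is a beam. A beam spans the tops of two stools. The clear span between the two stools is 1490 mm.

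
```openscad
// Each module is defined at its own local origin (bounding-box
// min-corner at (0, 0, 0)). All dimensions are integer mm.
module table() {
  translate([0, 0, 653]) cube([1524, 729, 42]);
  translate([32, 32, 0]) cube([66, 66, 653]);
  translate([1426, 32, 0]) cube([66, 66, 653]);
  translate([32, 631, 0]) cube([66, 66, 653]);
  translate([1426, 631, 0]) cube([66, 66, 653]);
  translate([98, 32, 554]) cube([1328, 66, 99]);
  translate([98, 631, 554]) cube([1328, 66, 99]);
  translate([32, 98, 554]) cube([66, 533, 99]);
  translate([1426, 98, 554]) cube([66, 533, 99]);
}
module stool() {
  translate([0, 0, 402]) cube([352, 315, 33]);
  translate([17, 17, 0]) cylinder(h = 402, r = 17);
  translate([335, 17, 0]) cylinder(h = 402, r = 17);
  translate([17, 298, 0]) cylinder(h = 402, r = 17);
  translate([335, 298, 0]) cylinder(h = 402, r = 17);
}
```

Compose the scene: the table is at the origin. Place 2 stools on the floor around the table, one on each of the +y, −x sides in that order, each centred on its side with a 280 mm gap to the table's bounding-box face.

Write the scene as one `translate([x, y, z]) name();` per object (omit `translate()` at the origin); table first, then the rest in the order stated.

table();
translate([586, 1009, 0]) stool();
translate([-632, 207, 0]) stool();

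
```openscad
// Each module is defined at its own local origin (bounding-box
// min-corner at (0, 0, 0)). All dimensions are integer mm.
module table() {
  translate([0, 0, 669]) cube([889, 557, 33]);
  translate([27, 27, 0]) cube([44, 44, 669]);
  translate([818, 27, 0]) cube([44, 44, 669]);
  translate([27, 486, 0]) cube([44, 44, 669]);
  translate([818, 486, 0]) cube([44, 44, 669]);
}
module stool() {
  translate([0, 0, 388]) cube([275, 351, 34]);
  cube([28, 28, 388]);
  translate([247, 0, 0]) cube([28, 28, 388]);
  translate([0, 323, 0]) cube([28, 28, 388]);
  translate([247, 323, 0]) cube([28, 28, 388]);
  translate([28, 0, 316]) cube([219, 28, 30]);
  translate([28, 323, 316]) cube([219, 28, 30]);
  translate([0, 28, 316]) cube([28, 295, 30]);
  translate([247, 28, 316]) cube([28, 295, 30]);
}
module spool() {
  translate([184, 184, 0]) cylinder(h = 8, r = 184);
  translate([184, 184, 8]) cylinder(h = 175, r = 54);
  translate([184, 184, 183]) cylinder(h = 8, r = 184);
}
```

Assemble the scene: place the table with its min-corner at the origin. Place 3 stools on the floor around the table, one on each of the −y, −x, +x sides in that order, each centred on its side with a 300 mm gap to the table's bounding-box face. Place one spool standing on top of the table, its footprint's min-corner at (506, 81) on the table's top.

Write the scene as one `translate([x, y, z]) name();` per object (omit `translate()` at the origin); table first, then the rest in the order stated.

table();
translate([307, -651, 0]) stool();
translate([-575, 103, 0]) stool();
translate([1189, 103, 0]) stool();
translate([506, 81, 702]) spool();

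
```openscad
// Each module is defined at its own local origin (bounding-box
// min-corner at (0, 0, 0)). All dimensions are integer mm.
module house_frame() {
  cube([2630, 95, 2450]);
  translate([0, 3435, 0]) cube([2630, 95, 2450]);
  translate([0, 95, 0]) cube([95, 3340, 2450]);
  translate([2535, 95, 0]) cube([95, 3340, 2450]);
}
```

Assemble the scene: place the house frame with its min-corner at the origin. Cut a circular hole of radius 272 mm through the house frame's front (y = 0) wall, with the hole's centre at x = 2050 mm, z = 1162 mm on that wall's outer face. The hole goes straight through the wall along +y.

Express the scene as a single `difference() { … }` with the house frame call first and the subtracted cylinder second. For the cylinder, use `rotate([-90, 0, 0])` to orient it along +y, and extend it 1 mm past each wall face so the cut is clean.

difference() {
  house_frame();
  translate([2050, -1, 1162]) rotate([-90, 0, 0]) cylinder(h = 97, r = 272);
}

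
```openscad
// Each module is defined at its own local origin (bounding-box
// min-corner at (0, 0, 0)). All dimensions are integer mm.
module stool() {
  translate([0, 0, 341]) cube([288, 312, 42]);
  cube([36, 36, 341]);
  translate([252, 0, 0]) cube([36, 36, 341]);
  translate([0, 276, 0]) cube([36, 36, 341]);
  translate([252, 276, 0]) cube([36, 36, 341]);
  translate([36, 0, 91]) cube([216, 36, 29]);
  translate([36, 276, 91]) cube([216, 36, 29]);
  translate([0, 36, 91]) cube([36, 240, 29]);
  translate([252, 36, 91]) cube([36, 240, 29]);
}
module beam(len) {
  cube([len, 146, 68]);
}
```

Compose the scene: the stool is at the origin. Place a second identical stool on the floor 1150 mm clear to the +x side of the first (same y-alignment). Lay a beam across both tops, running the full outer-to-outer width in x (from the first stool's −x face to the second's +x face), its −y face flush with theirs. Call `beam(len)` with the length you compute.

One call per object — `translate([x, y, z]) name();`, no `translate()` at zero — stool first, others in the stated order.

stool();
translate([1438, 0, 0]) stool();
translate([0, 0, 383]) beam(1726);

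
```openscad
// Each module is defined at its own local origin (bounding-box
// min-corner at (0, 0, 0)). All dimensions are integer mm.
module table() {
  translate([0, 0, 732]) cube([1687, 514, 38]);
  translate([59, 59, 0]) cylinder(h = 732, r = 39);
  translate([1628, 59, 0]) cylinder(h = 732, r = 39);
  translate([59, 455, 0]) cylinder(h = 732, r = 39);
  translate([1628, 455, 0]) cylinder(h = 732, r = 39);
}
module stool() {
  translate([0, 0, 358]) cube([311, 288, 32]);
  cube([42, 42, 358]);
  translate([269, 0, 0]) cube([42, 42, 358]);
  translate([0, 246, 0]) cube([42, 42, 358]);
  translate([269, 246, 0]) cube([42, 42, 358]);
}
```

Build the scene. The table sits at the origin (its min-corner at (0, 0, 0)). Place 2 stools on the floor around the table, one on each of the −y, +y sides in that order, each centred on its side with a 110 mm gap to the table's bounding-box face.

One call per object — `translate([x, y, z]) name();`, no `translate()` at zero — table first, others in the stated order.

table();
translate([688, -398, 0]) stool();
translate([688, 624, 0]) stool();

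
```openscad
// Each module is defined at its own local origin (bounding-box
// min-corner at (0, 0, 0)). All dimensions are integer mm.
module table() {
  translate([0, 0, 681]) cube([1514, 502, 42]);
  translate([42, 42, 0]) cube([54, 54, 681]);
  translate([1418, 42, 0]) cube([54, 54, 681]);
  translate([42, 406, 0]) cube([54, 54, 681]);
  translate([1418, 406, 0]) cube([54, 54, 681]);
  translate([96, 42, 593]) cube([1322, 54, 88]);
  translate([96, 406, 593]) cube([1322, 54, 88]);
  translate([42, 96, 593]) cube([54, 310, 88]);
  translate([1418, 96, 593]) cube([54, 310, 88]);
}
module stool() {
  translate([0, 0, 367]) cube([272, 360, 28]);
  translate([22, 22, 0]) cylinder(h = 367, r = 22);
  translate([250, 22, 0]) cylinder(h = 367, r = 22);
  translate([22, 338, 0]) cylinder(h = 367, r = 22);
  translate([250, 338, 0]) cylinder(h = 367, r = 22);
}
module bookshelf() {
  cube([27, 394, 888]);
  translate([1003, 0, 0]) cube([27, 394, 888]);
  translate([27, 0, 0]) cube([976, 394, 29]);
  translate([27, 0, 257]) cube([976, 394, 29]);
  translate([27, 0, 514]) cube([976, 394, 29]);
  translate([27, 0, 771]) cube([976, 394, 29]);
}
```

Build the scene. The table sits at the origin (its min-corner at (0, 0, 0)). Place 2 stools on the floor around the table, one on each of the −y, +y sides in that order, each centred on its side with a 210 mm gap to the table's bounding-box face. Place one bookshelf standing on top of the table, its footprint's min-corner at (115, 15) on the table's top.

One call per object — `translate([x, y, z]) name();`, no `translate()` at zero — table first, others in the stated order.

table();
translate([621, -570, 0]) stool();
translate([621, 712, 0]) stool();
translate([115, 15, 723]) bookshelf();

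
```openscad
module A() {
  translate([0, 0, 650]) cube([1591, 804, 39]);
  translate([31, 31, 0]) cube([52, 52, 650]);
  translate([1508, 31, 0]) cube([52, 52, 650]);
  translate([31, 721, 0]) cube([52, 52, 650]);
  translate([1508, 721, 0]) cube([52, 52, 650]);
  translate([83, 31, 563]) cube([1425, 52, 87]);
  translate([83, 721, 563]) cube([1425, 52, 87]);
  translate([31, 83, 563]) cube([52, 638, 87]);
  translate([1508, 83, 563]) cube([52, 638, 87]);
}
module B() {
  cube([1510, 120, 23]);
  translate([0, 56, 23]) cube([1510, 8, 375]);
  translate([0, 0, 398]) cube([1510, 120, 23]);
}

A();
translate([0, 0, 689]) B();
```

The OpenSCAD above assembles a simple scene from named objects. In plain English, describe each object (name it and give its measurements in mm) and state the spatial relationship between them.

A is a table with a 1591×804 mm rectangular top, 39 mm thick, top surface at z = 689 mm, supported by four 52×52 mm square legs, each inset 31 mm from the nearest pair of top edges, running from the floor. Four apron rails, 52 mm thick and 87 mm tall, run between adjacent legs with their top edges flush with the underside of the top and their outer faces flush with the legs' outer faces.

B is an I-beam lying along x, 1510 mm long. Overall section height 421 mm. Two flanges 120 mm wide (y) and 23 mm thick, one on the floor and one at the top; a web 8 mm thick runs between them, centred on the flange width.

The I-beam is on top of the table.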